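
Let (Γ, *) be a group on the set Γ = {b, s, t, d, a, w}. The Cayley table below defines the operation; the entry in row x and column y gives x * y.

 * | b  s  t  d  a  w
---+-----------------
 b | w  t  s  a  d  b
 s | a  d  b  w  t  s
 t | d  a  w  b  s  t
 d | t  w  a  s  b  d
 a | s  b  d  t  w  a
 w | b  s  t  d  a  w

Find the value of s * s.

d

Read row s, column s: s * s = d.
(Structurally, Γ here is isomorphic to the symmetric group S_3.)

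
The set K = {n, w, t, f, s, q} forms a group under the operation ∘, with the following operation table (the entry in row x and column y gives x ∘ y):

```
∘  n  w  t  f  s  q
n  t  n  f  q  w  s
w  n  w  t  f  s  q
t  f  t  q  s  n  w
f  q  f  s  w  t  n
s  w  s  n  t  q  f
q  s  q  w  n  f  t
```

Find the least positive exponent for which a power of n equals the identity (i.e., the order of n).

6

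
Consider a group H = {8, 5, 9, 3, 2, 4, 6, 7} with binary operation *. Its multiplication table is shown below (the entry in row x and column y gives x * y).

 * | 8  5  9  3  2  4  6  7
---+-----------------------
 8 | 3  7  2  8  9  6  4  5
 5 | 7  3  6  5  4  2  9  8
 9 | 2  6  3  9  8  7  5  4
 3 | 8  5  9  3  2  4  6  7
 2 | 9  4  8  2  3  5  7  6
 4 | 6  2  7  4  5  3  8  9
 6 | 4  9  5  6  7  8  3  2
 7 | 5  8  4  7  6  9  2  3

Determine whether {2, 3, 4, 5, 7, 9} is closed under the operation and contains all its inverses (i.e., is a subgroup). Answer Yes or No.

No

9 * 2 = 8, which is not in {2, 3, 4, 5, 7, 9}.
The subset is not closed under *, so it is not a subgroup.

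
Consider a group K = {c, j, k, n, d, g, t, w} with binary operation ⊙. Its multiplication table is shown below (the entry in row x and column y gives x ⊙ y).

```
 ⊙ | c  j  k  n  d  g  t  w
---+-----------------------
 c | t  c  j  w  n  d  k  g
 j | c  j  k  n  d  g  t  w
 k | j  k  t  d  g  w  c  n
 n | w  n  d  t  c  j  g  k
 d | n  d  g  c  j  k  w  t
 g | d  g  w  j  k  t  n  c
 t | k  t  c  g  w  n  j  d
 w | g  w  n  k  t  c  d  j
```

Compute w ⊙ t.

Read row w, column t: w ⊙ t = d.

d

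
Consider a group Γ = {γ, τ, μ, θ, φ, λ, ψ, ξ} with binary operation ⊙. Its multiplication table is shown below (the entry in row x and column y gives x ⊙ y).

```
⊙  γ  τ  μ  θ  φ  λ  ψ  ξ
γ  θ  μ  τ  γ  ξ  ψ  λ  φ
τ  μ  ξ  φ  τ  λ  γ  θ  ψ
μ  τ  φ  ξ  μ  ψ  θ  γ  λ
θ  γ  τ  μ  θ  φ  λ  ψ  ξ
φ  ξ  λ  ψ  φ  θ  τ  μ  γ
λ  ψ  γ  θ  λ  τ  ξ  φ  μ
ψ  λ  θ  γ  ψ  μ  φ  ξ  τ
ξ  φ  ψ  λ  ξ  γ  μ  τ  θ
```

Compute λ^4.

λ^1 = λ
λ^2 = λ ⊙ λ = ξ
λ^3 = ξ ⊙ λ = μ
λ^4 = μ ⊙ λ = θ

θ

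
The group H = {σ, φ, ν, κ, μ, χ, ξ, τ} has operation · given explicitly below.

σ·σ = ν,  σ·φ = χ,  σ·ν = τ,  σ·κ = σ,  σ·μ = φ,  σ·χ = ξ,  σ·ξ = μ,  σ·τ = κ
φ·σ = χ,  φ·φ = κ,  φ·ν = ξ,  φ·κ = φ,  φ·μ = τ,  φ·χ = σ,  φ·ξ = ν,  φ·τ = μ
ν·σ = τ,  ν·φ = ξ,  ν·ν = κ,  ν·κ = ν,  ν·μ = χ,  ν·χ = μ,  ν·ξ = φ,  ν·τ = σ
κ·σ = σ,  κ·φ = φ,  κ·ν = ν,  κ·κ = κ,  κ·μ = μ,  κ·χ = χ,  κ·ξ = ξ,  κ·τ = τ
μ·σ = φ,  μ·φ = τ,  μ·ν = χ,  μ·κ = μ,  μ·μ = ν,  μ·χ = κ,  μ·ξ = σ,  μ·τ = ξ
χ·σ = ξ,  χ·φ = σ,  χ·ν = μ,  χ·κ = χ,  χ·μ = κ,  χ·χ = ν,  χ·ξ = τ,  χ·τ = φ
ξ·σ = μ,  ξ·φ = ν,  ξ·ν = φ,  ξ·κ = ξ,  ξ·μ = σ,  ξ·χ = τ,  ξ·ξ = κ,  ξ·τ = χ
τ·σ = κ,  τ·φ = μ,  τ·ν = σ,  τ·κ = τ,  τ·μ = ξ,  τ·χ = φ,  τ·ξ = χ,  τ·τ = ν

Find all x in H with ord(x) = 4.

Identity is κ. Compute the order of each non-identity element by repeated multiplication:
  σ: σ → ν → τ → κ  (order 4)
  φ: φ → κ  (order 2)
  ν: ν → κ  (order 2)
  μ: μ → ν → χ → κ  (order 4)
  χ: χ → ν → μ → κ  (order 4)
  ξ: ξ → κ  (order 2)
  τ: τ → ν → σ → κ  (order 4)
Elements of order 4: {μ, σ, τ, χ}.
(Structurally, H here is isomorphic to Z_2 x Z_4.)

{μ, σ, τ, χ}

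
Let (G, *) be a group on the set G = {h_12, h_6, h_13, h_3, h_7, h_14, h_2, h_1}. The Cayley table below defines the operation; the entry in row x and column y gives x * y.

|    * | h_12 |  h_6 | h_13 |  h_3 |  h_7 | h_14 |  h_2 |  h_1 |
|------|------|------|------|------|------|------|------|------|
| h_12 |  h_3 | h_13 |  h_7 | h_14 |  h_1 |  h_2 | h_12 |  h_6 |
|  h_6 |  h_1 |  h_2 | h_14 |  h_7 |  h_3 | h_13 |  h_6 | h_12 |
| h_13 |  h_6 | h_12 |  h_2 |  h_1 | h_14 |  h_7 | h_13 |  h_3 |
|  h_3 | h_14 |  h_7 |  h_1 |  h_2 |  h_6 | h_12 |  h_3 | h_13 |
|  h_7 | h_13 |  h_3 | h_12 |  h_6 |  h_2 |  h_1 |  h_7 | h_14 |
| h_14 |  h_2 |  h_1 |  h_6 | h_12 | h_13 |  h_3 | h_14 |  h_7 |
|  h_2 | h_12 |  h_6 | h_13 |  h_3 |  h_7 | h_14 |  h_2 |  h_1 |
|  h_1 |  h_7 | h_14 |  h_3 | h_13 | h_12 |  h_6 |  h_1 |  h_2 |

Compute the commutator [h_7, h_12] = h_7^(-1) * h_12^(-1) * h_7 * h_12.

h_3

Identity is h_2; from the table h_7^(-1) = h_7 and h_12^(-1) = h_14.
h_7 * h_14 = h_1
h_1 * h_7 = h_12
h_12 * h_12 = h_3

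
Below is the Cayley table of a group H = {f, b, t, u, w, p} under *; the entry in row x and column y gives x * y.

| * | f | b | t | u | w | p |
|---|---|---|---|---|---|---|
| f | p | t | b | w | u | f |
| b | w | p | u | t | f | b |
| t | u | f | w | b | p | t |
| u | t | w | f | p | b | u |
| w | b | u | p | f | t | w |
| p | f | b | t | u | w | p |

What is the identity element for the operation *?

p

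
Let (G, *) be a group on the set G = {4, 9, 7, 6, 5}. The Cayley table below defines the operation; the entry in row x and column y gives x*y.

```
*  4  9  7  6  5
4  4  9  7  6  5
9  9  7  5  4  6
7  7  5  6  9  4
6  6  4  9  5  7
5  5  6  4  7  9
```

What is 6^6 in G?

6

6^1 = 6
6^2 = 6*6 = 5
6^3 = 5*6 = 7
6^4 = 7*6 = 9
6^5 = 9*6 = 4
6^6 = 4*6 = 6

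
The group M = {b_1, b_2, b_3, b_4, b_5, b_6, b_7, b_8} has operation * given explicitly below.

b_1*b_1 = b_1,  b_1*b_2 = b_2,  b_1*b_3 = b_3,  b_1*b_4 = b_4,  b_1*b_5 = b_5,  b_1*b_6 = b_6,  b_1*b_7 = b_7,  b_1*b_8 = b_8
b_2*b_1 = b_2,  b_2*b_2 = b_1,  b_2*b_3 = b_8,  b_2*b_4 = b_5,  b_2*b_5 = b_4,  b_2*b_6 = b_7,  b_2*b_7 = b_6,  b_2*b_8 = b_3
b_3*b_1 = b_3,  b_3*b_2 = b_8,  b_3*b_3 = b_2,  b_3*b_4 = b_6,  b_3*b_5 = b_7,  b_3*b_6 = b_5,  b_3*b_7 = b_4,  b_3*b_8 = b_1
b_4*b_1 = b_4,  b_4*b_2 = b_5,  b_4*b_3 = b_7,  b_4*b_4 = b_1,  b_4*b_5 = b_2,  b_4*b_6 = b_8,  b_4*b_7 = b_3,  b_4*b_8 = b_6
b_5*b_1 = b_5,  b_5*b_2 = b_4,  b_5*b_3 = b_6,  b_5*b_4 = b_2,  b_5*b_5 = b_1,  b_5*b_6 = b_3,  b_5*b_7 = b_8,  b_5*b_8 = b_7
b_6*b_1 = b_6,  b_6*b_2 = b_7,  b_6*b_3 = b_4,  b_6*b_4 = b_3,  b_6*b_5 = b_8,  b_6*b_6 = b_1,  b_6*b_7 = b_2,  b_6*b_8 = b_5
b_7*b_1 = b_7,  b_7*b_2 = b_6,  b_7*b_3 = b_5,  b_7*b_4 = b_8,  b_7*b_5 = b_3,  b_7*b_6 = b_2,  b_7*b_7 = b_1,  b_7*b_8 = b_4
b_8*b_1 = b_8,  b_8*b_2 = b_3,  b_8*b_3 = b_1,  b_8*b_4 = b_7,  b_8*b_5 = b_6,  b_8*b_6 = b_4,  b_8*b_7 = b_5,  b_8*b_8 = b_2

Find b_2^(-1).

First locate the identity: row b_1 matches the header, so b_1 is the identity.
Scan row b_2 for b_1: b_2 * b_2 = b_1. Hence b_2^(-1) = b_2.

b_2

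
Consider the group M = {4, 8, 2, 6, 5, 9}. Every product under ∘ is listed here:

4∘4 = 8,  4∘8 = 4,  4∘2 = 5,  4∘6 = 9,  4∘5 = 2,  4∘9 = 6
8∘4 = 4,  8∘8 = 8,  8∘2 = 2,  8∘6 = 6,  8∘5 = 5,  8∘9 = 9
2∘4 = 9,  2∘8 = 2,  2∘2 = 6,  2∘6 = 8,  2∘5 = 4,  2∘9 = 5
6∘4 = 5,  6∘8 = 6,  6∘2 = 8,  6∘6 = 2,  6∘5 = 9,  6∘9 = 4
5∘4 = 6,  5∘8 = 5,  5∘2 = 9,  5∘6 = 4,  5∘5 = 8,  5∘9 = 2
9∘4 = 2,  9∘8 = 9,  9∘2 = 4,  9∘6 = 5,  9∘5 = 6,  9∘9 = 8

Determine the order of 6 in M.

3

The identity element is 8 (its row matches the header).
6^1 = 6
6^2 = 6 ∘ 6 = 2
6^3 = 2 ∘ 6 = 8
The first power of 6 equal to the identity is 6^3, so ord(6) = 3.
(Structurally, M here is isomorphic to the symmetric group S_3.)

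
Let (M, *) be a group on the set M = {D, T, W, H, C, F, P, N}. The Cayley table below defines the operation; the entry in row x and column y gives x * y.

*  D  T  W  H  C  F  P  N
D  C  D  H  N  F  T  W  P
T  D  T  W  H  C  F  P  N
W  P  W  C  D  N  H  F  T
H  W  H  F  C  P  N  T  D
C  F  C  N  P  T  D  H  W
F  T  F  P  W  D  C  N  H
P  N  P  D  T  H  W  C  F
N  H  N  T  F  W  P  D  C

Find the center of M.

{C, T}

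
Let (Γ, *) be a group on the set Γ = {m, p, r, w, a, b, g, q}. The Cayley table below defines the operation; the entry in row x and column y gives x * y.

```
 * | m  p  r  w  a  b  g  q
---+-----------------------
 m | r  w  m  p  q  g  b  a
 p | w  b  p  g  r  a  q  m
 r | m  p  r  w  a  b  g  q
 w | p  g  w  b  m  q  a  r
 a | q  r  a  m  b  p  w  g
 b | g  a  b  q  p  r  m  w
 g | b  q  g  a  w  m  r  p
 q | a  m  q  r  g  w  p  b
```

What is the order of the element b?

The identity element is r (its row matches the header).
b^1 = b
b^2 = b * b = r
The first power of b equal to the identity is b^2, so ord(b) = 2.

2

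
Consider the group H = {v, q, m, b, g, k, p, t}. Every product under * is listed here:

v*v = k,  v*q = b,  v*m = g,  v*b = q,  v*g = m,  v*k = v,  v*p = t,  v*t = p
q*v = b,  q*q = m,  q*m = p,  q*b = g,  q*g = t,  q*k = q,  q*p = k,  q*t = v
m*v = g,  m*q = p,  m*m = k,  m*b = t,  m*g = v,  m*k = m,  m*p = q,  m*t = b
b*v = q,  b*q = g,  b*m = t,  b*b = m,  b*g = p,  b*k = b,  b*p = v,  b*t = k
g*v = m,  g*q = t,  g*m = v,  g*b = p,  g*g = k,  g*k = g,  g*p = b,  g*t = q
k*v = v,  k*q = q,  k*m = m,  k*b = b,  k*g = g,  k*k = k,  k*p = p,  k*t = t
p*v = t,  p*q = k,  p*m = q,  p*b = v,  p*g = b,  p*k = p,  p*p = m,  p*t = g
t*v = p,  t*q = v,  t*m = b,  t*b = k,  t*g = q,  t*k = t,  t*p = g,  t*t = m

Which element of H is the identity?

The identity e satisfies e * x = x for all x, so its row in the table reproduces the column headers.
Row k reads: v, q, m, b, g, k, p, t — exactly the header order. So k is the identity.

k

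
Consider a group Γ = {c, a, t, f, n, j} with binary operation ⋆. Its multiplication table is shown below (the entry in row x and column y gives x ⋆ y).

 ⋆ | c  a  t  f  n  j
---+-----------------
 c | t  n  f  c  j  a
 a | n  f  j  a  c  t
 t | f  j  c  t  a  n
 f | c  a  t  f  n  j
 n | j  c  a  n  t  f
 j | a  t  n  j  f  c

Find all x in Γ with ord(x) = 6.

{j, n}

Identity is f. Compute the order of each non-identity element by repeated multiplication:
  c: c → t → f  (order 3)
  a: a → f  (order 2)
  t: t → c → f  (order 3)
  n: n → t → a → c → j → f  (order 6)
  j: j → c → a → t → n → f  (order 6)
Elements of order 6: {j, n}.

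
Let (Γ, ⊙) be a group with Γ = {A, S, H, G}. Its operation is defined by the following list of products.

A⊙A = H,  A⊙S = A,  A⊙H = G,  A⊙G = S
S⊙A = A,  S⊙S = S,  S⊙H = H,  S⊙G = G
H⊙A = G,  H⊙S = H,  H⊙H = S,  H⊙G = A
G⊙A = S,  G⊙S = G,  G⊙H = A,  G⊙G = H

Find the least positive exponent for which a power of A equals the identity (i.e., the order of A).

4

The identity element is S (its row matches the header).
A^1 = A
A^2 = A ⊙ A = H
A^3 = H ⊙ A = G
A^4 = G ⊙ A = S
The first power of A equal to the identity is A^4, so ord(A) = 4.
(Structurally, Γ here is isomorphic to the cyclic group Z_4.)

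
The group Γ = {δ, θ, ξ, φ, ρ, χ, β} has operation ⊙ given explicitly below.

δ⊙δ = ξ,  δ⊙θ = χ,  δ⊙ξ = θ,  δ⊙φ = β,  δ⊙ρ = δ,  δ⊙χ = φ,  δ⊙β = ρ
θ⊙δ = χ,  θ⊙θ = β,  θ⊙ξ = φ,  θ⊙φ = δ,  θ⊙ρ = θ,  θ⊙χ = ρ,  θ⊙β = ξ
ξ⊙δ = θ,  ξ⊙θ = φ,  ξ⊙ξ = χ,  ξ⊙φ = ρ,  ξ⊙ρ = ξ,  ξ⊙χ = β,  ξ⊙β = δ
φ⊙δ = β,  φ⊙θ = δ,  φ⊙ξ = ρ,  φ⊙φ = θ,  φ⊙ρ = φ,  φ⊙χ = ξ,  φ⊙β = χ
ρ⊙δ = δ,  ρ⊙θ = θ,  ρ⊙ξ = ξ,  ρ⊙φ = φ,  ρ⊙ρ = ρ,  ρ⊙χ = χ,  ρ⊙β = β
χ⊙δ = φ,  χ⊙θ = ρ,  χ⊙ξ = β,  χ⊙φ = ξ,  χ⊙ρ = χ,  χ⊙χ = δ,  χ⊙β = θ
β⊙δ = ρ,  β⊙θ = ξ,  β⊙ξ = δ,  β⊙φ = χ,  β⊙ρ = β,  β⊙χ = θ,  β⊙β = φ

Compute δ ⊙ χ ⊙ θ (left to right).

δ

δ ⊙ χ = φ
φ ⊙ θ = δ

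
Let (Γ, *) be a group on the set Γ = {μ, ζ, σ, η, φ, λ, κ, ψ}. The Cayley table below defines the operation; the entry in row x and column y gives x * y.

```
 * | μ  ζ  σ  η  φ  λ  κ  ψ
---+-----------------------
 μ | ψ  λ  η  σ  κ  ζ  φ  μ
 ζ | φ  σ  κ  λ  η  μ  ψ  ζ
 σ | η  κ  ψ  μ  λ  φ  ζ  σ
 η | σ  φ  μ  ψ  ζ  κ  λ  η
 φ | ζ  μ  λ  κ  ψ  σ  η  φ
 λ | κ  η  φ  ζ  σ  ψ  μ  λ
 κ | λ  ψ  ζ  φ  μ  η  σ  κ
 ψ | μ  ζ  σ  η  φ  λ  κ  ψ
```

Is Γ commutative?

No

κ * η = φ but η * κ = λ.
Since κ and η do not commute, Γ is not abelian.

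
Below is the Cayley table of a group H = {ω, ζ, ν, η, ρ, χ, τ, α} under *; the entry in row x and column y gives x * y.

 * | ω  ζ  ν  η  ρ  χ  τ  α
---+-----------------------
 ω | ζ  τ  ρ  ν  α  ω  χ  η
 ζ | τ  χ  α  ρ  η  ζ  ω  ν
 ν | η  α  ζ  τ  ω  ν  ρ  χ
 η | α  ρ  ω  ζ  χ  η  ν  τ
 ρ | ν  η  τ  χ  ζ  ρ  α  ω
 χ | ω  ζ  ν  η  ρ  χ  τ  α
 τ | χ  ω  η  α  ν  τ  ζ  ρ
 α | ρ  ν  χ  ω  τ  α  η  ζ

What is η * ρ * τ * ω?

χ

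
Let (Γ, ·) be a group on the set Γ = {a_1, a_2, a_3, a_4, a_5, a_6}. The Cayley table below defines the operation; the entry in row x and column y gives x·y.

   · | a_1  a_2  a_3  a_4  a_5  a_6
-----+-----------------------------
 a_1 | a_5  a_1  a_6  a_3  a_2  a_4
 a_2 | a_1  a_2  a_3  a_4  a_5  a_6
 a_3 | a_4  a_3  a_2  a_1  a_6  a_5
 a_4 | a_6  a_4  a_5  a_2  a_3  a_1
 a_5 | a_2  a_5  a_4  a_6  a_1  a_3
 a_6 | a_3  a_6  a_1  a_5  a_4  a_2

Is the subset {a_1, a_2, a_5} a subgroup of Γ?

{a_1, a_2, a_5} contains the identity a_2.
Checking products: every product of two elements of {a_1, a_2, a_5} (read from the table) lies in {a_1, a_2, a_5}, so the set is closed.
In a finite group, a nonempty closed subset is a subgroup. So {a_1, a_2, a_5} ≤ Γ.
(Structurally, Γ here is isomorphic to the symmetric group S_3.)

Yes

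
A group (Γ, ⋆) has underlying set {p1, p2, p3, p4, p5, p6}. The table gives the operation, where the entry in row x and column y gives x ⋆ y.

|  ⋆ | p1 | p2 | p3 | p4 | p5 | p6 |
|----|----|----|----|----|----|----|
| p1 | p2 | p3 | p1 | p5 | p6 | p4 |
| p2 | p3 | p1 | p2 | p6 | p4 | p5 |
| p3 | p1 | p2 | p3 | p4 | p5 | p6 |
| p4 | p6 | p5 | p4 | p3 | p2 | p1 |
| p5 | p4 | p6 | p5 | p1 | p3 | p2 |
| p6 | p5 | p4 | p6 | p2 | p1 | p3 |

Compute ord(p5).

The identity element is p3 (its row matches the header).
p5^1 = p5
p5^2 = p5 ⋆ p5 = p3
The first power of p5 equal to the identity is p5^2, so ord(p5) = 2.

2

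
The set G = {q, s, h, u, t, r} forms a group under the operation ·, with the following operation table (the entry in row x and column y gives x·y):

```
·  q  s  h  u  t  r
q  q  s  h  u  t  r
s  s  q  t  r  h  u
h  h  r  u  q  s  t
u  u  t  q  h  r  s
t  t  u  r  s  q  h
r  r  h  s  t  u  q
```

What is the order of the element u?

The identity element is q (its row matches the header).
u^1 = u
u^2 = u·u = h
u^3 = h·u = q
The first power of u equal to the identity is u^3, so ord(u) = 3.
(Structurally, G here is isomorphic to the symmetric group S_3.)

3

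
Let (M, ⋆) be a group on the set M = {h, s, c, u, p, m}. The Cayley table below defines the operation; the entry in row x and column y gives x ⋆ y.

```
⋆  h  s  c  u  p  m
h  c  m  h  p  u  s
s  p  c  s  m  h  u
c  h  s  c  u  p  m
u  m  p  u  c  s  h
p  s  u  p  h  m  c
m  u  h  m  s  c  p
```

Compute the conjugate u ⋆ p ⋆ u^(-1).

m

The identity is c. In row u, the entry c sits in column u, so u^(-1) = u.
u ⋆ p = s
s ⋆ u = m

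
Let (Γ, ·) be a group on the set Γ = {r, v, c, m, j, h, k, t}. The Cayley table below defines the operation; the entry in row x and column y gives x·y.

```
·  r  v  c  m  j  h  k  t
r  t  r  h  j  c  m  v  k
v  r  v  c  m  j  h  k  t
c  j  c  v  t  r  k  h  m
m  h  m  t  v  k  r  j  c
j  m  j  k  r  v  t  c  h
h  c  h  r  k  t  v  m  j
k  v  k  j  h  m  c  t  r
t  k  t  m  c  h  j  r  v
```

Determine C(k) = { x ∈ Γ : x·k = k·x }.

{k, r, t, v}

Compare row k with column k entry by entry.
t·k = r = k·t, so t commutes with k.
m·k = j but k·m = h, so m does not.
Collecting the elements that commute with k: C(k) = {k, r, t, v}.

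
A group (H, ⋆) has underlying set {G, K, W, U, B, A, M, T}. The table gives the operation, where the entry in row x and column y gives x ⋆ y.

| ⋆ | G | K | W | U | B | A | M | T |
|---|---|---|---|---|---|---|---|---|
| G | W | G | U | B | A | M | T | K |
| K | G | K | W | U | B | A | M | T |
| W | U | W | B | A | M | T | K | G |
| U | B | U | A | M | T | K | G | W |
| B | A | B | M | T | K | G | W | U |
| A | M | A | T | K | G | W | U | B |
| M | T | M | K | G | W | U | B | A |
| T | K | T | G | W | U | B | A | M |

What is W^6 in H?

W^1 = W
W^2 = W ⋆ W = B
W^3 = B ⋆ W = M
W^4 = M ⋆ W = K
W^5 = K ⋆ W = W
W^6 = W ⋆ W = B

B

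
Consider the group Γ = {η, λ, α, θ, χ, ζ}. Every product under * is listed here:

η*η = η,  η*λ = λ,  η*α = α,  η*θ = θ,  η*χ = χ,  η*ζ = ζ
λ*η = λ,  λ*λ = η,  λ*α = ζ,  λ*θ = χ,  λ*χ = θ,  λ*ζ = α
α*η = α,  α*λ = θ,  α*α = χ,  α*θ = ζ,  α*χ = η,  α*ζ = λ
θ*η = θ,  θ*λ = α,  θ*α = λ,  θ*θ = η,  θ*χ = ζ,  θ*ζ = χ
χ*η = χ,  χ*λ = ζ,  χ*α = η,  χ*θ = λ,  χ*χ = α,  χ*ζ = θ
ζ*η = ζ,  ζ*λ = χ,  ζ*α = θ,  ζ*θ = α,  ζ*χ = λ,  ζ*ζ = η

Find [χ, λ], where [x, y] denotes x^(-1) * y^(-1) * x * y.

χ

Identity is η; from the table χ^(-1) = α and λ^(-1) = λ.
α * λ = θ
θ * χ = ζ
ζ * λ = χ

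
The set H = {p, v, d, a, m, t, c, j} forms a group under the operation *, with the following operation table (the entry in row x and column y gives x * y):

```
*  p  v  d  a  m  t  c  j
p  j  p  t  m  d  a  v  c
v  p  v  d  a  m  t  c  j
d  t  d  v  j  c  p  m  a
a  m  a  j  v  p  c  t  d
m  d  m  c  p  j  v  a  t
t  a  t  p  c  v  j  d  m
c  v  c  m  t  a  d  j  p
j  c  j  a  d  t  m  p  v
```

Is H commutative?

Check whether the table is symmetric across its main diagonal.
Every entry (row x, col y) equals the entry (row y, col x), so H is abelian.
(In fact H ≅ Z_2 x Z_4.)

Yes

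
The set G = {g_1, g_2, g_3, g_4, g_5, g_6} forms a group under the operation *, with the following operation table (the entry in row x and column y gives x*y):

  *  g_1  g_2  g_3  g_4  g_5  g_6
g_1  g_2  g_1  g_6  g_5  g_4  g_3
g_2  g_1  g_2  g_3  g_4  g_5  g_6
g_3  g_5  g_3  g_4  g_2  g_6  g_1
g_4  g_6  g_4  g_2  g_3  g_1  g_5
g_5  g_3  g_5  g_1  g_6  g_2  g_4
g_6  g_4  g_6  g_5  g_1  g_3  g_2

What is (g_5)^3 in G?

g_5

g_5^1 = g_5
g_5^2 = g_5*g_5 = g_2
g_5^3 = g_2*g_5 = g_5
(Structurally, G here is isomorphic to the symmetric group S_3.)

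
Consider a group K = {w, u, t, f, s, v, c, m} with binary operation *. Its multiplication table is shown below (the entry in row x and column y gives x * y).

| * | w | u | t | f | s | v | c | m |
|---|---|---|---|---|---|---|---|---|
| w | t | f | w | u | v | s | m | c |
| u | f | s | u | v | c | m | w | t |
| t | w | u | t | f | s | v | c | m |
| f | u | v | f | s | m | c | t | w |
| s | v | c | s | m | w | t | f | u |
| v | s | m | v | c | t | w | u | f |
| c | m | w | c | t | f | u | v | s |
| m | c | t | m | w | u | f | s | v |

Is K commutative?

Yes

Check whether the table is symmetric across its main diagonal.
Every entry (row x, col y) equals the entry (row y, col x), so K is abelian.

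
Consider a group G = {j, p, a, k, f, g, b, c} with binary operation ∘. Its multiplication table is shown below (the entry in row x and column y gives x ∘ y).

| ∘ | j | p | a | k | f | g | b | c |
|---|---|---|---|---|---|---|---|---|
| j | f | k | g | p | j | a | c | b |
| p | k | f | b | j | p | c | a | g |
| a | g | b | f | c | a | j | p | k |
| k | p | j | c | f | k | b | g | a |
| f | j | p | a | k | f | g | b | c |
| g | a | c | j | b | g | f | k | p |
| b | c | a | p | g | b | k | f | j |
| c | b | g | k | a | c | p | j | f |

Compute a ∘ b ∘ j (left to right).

a ∘ b = p
p ∘ j = k

k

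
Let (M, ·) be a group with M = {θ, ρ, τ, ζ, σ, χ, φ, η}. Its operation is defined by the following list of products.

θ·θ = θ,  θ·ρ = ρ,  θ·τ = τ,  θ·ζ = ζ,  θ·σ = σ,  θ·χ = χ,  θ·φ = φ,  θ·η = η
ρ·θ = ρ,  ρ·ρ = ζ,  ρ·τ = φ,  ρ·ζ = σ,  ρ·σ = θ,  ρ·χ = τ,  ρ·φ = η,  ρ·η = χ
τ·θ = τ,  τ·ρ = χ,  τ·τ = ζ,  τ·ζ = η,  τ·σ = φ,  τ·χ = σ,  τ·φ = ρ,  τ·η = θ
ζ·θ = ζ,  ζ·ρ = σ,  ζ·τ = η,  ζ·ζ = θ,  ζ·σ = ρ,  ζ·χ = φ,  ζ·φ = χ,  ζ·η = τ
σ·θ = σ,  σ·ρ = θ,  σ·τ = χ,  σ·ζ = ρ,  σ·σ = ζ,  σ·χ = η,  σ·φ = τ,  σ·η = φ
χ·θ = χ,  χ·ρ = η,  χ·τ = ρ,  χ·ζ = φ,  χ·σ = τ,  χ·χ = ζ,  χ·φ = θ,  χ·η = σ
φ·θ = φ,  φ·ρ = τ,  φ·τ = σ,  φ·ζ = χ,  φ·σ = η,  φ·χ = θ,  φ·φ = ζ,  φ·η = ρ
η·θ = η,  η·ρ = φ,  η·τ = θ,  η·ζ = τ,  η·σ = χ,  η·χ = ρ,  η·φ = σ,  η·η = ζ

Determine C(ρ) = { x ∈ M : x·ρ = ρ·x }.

Compare row ρ with column ρ entry by entry.
ζ·ρ = σ = ρ·ζ, so ζ commutes with ρ.
τ·ρ = χ but ρ·τ = φ, so τ does not.
Collecting the elements that commute with ρ: C(ρ) = {ζ, θ, ρ, σ}.
(Structurally, M here is isomorphic to the quaternion group Q_8.)

{ζ, θ, ρ, σ}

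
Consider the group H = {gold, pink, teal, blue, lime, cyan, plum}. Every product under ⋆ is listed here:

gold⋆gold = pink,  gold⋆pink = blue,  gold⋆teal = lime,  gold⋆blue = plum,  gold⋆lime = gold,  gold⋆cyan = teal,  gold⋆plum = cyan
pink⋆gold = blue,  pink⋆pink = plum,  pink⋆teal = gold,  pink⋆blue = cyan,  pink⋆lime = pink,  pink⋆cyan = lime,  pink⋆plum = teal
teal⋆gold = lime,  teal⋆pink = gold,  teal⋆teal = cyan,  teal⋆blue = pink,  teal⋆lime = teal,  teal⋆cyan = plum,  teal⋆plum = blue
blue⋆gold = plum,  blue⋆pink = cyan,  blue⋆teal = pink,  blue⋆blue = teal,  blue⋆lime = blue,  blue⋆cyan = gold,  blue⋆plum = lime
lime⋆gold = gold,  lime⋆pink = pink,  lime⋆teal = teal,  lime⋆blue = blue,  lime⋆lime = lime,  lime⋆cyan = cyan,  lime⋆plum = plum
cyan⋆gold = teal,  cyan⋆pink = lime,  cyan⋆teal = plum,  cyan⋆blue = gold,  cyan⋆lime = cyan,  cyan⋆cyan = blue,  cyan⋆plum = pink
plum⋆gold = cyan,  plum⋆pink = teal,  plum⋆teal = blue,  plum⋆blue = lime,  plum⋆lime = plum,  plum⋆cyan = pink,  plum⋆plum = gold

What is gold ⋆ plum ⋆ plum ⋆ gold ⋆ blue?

teal

gold ⋆ plum = cyan
cyan ⋆ plum = pink
pink ⋆ gold = blue
blue ⋆ blue = teal
(Structurally, H here is isomorphic to the cyclic group Z_7.)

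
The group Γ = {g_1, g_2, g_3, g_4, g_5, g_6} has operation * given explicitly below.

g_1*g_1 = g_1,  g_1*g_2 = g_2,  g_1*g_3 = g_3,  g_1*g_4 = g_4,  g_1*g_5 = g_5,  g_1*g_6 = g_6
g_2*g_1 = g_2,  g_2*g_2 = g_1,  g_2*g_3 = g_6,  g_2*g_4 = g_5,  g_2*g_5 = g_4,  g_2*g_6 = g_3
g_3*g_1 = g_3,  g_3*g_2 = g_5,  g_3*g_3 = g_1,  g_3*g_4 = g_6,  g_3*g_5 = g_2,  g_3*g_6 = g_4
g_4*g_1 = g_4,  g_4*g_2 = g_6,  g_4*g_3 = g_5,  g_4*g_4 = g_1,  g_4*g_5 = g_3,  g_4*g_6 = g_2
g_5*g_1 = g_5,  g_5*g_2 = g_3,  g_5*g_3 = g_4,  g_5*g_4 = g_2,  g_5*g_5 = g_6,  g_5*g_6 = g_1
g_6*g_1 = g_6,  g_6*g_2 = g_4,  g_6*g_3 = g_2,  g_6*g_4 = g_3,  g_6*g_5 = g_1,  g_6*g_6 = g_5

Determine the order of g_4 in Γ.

The identity element is g_1 (its row matches the header).
g_4^1 = g_4
g_4^2 = g_4 * g_4 = g_1
The first power of g_4 equal to the identity is g_4^2, so ord(g_4) = 2.
(Structurally, Γ here is isomorphic to the symmetric group S_3.)

2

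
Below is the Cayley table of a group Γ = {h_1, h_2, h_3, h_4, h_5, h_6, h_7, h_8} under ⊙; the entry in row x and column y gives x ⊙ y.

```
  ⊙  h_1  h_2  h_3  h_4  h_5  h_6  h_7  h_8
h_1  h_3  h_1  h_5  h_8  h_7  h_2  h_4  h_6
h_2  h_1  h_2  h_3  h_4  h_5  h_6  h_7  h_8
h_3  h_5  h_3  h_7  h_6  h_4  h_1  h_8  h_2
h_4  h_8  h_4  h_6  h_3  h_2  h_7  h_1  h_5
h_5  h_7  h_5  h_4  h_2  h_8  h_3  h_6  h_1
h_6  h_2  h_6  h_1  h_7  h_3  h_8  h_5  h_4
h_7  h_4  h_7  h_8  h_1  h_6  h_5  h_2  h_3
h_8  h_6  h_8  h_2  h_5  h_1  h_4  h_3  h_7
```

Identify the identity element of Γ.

The identity e satisfies e ⊙ x = x for all x, so its row in the table reproduces the column headers.
Row h_2 reads: h_1, h_2, h_3, h_4, h_5, h_6, h_7, h_8 — exactly the header order. So h_2 is the identity.
(Structurally, Γ here is isomorphic to the cyclic group Z_8.)

h_2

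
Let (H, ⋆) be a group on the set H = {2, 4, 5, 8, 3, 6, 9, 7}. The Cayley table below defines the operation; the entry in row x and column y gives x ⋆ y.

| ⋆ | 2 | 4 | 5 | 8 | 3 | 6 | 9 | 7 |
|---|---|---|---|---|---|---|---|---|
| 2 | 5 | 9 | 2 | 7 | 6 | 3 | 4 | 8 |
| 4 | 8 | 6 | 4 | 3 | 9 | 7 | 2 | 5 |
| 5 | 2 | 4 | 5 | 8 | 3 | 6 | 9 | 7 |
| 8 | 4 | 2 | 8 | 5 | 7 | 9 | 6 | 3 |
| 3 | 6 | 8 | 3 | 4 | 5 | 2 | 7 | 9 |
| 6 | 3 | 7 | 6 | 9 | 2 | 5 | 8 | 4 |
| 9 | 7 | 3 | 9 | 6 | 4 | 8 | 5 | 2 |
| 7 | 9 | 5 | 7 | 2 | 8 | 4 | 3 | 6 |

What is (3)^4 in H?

5

3^1 = 3
3^2 = 3 ⋆ 3 = 5
3^3 = 5 ⋆ 3 = 3
3^4 = 3 ⋆ 3 = 5
(Structurally, H here is isomorphic to the dihedral group D_4.)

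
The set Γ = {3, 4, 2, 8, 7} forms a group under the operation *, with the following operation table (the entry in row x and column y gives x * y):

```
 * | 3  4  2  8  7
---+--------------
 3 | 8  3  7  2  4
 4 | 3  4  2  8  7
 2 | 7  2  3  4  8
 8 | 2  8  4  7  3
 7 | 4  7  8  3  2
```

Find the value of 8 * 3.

Read row 8, column 3: 8 * 3 = 2.

2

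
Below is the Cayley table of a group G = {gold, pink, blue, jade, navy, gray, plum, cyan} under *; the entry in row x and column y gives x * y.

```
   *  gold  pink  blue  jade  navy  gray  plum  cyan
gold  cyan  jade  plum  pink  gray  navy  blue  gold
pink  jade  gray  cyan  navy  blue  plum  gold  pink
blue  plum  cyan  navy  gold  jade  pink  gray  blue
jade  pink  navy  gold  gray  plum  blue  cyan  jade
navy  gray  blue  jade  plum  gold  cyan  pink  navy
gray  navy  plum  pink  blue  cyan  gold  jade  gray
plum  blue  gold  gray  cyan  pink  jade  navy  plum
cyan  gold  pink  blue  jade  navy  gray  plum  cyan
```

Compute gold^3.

gold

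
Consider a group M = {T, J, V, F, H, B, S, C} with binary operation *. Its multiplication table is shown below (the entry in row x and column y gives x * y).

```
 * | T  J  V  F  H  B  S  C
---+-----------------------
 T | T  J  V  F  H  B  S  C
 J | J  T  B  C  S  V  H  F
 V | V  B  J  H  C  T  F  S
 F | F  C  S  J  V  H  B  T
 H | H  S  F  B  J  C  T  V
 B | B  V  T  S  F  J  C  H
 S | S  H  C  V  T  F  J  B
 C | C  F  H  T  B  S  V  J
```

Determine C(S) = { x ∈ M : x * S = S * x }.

{H, J, S, T}

Compare row S with column S entry by entry.
J * S = H = S * J, so J commutes with S.
F * S = B but S * F = V, so F does not.
Collecting the elements that commute with S: C(S) = {H, J, S, T}.
(Structurally, M here is isomorphic to the quaternion group Q_8.)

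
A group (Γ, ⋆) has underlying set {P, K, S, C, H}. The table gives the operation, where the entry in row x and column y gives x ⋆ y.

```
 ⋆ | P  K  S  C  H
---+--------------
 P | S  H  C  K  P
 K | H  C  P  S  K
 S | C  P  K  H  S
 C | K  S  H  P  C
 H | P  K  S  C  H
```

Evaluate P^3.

P^1 = P
P^2 = P ⋆ P = S
P^3 = S ⋆ P = C

C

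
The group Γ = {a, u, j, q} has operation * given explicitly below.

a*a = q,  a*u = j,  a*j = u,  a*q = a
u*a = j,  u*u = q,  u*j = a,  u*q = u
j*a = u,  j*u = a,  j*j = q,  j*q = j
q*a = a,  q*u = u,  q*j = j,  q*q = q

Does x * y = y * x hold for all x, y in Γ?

Check whether the table is symmetric across its main diagonal.
Every entry (row x, col y) equals the entry (row y, col x), so Γ is abelian.

Yes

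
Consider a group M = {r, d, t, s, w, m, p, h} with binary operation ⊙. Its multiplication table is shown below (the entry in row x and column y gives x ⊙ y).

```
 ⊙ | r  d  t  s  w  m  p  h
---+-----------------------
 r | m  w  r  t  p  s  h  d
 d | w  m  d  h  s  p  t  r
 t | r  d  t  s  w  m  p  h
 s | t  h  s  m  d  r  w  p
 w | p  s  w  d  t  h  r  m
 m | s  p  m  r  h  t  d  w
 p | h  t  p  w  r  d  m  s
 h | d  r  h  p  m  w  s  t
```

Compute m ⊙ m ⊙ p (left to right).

m ⊙ m = t
t ⊙ p = p

p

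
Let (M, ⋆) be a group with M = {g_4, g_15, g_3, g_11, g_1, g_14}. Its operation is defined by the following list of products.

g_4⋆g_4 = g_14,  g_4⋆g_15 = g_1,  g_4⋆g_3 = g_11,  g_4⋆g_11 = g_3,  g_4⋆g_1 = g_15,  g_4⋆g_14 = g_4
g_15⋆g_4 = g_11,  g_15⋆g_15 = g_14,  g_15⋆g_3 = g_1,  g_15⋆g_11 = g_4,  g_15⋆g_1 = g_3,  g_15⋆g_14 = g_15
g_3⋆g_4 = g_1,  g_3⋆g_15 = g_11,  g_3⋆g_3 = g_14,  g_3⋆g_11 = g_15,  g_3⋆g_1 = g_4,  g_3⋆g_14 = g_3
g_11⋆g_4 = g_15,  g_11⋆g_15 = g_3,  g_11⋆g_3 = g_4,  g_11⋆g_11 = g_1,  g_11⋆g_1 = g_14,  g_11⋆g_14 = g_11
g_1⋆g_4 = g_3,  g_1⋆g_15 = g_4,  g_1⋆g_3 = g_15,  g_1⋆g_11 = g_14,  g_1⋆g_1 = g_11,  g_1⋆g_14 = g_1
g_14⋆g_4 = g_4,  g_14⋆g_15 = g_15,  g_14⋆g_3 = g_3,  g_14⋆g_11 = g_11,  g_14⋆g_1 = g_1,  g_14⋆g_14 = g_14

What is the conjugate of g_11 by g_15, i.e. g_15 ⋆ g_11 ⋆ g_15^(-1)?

g_1

The identity is g_14. In row g_15, the entry g_14 sits in column g_15, so g_15^(-1) = g_15.
g_15 ⋆ g_11 = g_4
g_4 ⋆ g_15 = g_1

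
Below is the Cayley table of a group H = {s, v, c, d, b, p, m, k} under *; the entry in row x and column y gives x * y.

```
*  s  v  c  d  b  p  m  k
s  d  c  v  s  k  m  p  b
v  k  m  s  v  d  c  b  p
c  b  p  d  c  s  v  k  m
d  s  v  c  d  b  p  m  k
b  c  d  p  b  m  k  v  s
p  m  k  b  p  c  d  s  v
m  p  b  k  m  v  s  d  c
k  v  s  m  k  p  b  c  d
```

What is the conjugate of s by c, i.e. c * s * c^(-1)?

The identity is d. In row c, the entry d sits in column c, so c^(-1) = c.
c * s = b
b * c = p
(Structurally, H here is isomorphic to the dihedral group D_4.)

p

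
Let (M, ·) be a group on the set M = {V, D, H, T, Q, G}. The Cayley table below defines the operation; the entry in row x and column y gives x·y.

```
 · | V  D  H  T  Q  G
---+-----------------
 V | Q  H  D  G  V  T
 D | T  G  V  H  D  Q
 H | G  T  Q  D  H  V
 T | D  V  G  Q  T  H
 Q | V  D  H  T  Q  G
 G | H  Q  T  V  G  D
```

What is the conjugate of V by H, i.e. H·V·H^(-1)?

The identity is Q. In row H, the entry Q sits in column H, so H^(-1) = H.
H·V = G
G·H = T

T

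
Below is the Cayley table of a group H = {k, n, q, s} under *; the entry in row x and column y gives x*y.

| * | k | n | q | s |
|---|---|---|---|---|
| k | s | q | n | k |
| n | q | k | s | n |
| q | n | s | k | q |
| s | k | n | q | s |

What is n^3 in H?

n^1 = n
n^2 = n*n = k
n^3 = k*n = q
(Structurally, H here is isomorphic to the cyclic group Z_4.)

q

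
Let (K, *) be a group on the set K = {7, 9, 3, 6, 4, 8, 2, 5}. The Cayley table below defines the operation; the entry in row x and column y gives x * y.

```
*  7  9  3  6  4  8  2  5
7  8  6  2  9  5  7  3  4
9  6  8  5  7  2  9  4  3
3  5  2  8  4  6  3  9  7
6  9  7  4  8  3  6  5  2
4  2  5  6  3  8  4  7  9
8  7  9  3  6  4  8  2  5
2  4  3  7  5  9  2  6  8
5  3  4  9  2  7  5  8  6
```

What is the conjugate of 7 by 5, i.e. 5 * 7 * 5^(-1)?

9

The identity is 8. In row 5, the entry 8 sits in column 2, so 5^(-1) = 2.
5 * 7 = 3
3 * 2 = 9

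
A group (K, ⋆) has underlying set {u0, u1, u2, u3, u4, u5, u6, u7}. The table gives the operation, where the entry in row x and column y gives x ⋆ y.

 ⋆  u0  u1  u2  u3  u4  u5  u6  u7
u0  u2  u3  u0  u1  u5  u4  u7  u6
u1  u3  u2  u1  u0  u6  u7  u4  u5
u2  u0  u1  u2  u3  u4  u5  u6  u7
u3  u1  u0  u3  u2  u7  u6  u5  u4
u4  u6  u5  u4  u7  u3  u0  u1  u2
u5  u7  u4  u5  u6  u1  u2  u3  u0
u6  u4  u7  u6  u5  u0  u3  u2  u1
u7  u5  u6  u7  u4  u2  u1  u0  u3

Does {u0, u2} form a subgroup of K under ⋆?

Yes

{u0, u2} contains the identity u2.
Checking products: every product of two elements of {u0, u2} (read from the table) lies in {u0, u2}, so the set is closed.
In a finite group, a nonempty closed subset is a subgroup. So {u0, u2} ≤ K.
(Structurally, K here is isomorphic to the dihedral group D_4.)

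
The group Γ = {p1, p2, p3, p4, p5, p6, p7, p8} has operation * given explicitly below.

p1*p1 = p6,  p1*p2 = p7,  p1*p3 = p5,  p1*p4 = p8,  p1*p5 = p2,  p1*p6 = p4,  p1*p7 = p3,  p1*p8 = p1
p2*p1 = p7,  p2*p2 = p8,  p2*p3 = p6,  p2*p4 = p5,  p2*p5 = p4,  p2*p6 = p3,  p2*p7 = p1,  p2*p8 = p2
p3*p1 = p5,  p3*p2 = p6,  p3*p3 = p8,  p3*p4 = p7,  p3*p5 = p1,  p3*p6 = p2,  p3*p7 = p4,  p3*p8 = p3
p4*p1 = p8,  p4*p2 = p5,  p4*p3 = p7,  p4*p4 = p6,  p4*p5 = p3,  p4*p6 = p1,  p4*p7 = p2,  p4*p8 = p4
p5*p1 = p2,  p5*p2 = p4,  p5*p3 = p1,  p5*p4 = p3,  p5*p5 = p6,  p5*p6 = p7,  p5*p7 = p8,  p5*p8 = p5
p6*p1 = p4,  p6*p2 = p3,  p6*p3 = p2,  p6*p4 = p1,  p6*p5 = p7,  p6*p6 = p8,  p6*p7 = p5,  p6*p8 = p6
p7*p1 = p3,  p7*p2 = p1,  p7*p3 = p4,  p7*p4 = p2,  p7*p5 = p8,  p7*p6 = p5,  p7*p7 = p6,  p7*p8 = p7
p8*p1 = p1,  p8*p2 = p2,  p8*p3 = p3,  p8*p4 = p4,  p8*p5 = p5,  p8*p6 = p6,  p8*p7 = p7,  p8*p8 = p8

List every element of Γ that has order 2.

Identity is p8. Compute the order of each non-identity element by repeated multiplication:
  p1: p1 → p6 → p4 → p8  (order 4)
  p2: p2 → p8  (order 2)
  p3: p3 → p8  (order 2)
  p4: p4 → p6 → p1 → p8  (order 4)
  p5: p5 → p6 → p7 → p8  (order 4)
  p6: p6 → p8  (order 2)
  p7: p7 → p6 → p5 → p8  (order 4)
Elements of order 2: {p2, p3, p6}.

{p2, p3, p6}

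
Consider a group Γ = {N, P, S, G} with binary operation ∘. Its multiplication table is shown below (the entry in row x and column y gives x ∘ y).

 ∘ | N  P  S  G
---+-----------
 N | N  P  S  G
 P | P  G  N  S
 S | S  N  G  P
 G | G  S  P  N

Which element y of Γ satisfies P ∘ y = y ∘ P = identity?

First locate the identity: row N matches the header, so N is the identity.
Scan row P for N: P ∘ S = N. Hence P^(-1) = S.

S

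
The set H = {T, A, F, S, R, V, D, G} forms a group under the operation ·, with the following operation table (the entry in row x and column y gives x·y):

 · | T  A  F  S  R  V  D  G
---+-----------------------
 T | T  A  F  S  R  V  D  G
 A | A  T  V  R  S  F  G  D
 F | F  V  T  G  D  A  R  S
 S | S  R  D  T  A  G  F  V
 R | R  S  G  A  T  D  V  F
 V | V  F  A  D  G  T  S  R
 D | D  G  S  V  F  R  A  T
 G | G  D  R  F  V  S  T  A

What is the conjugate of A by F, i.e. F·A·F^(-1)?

The identity is T. In row F, the entry T sits in column F, so F^(-1) = F.
F·A = V
V·F = A

A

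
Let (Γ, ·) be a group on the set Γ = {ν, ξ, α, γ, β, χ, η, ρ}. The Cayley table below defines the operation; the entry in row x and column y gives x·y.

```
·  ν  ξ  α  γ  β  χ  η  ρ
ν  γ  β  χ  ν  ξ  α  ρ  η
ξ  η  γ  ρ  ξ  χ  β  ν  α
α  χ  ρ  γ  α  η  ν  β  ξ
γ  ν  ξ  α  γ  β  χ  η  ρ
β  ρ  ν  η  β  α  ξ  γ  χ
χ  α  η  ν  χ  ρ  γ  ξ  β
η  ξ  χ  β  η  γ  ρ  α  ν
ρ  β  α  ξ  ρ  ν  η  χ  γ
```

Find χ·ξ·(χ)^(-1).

The identity is γ. In row χ, the entry γ sits in column χ, so χ^(-1) = χ.
χ·ξ = η
η·χ = ρ

ρ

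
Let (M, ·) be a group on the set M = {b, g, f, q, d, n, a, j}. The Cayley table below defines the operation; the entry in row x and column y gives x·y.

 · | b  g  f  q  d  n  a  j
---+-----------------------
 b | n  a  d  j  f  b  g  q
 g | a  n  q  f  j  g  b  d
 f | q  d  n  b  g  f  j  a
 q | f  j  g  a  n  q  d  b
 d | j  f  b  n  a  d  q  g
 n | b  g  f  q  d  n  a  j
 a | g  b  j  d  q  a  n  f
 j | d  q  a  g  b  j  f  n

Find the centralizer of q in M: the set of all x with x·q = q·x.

{a, d, n, q}

Compare row q with column q entry by entry.
d·q = n = q·d, so d commutes with q.
b·q = j but q·b = f, so b does not.
Collecting the elements that commute with q: C(q) = {a, d, n, q}.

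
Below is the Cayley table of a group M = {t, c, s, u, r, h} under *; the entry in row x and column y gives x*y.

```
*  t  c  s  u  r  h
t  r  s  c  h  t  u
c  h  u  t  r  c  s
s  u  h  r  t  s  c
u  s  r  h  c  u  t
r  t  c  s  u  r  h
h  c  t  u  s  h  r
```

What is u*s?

Read row u, column s: u*s = h.

h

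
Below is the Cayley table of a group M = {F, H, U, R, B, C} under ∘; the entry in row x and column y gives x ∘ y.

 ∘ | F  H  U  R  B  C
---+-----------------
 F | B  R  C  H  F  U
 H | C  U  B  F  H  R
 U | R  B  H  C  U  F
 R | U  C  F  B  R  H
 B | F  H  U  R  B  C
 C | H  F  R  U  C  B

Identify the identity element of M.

The identity e satisfies e ∘ x = x for all x, so its row in the table reproduces the column headers.
Row B reads: F, H, U, R, B, C — exactly the header order. So B is the identity.
(Structurally, M here is isomorphic to the symmetric group S_3.)

B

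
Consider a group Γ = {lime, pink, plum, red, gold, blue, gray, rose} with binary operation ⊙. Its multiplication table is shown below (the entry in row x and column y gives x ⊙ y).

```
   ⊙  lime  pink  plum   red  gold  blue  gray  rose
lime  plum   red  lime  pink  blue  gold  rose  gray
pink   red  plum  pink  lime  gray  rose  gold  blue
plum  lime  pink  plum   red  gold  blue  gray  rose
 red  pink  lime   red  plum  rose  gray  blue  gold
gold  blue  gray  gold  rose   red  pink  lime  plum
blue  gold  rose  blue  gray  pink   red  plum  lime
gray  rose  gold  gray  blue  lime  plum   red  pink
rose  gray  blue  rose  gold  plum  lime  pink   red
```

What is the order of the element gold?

The identity element is plum (its row matches the header).
gold^1 = gold
gold^2 = gold ⊙ gold = red
gold^3 = red ⊙ gold = rose
gold^4 = rose ⊙ gold = plum
The first power of gold equal to the identity is gold^4, so ord(gold) = 4.

4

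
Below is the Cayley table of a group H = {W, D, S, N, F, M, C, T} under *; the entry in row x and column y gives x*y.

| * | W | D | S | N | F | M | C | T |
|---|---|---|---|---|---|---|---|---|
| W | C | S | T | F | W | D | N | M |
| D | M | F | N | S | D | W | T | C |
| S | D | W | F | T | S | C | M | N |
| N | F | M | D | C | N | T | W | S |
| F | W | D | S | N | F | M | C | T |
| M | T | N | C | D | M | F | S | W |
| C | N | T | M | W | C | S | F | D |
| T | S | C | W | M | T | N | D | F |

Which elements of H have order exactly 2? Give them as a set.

Identity is F. Compute the order of each non-identity element by repeated multiplication:
  W: W → C → N → F  (order 4)
  D: D → F  (order 2)
  S: S → F  (order 2)
  N: N → C → W → F  (order 4)
  M: M → F  (order 2)
  C: C → F  (order 2)
  T: T → F  (order 2)
Elements of order 2: {C, D, M, S, T}.

{C, D, M, S, T}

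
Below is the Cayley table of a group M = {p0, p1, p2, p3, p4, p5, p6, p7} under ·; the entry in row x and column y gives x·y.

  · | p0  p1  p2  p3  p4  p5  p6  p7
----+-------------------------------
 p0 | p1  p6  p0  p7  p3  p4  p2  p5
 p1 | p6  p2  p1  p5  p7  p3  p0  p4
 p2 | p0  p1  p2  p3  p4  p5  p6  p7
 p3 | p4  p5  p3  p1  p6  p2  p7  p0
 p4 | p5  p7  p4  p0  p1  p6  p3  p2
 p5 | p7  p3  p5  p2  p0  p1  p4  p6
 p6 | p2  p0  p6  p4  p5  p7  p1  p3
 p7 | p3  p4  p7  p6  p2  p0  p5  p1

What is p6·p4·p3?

p6·p4 = p5
p5·p3 = p2

p2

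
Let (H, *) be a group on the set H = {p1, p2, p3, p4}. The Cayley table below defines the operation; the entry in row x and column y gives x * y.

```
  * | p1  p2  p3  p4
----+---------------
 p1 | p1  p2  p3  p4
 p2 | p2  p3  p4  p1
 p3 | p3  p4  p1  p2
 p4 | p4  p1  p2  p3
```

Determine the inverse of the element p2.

First locate the identity: row p1 matches the header, so p1 is the identity.
Scan row p2 for p1: p2 * p4 = p1. Hence p2^(-1) = p4.

p4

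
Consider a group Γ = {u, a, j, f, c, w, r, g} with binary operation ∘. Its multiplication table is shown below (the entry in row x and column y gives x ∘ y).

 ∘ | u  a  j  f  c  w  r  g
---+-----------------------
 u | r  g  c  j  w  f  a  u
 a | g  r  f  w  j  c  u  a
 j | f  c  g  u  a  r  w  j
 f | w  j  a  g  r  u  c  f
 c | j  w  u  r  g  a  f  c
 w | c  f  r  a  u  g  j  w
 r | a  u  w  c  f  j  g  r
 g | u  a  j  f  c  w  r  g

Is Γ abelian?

a ∘ j = f but j ∘ a = c.
Since a and j do not commute, Γ is not abelian.

No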